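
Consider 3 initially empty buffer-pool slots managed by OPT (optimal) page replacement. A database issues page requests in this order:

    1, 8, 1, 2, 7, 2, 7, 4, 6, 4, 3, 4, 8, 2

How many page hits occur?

6

1 → miss, frames [1]
8 → miss, frames [1, 8]
1 → hit
2 → miss, frames [1, 8, 2]
7 → miss, evict 1, frames [8, 2, 7]
2 → hit
7 → hit
4 → miss, evict 7, frames [8, 2, 4]
6 → miss, evict 2, frames [8, 4, 6]
4 → hit
3 → miss, evict 6, frames [8, 4, 3]
4 → hit
8 → hit
2 → miss, evict 3, frames [8, 4, 2]
Hits: 6.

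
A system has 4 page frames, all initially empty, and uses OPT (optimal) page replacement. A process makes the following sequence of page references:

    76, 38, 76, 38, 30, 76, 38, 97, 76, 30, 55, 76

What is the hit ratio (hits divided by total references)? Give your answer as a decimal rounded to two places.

0.58

76 -> miss, frames [76]
38 -> miss, frames [76, 38]
76 -> hit
38 -> hit
30 -> miss, frames [76, 38, 30]
76 -> hit
38 -> hit
97 -> miss, frames [76, 38, 30, 97]
76 -> hit
30 -> hit
55 -> miss, evict 97, frames [76, 38, 30, 55]
76 -> hit
Hits: 7 of 12 references → 7/12 = 0.5833.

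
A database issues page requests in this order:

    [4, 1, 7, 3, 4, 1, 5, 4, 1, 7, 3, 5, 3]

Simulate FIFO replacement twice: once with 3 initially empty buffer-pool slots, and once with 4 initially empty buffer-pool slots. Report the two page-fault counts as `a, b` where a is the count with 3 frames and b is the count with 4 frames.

9, 10

3 frames: F F F F F F F . . F F . . → 9 faults.
4 frames: F F F F . . F F F F F F . → 10 faults.
10 > 9: adding a frame increased faults — Belady's anomaly.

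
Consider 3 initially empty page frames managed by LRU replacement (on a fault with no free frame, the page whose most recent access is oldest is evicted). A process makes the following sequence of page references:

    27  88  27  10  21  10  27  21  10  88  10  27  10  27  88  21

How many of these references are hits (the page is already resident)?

27: fault, frames {27}
88: fault, frames {27,88}
27: hit
10: fault, frames {88,27,10}
21: fault, evict 88, frames {27,10,21}
10: hit
27: hit
21: hit
10: hit
88: fault, evict 27, frames {21,10,88}
10: hit
27: fault, evict 21, frames {88,10,27}
10: hit
27: hit
88: hit
21: fault, evict 10, frames {27,88,21}
Hits: 9.

9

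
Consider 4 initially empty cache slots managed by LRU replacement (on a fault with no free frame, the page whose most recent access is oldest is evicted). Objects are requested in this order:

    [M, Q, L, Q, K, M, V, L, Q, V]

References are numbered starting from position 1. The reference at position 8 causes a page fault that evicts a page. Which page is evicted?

Q

pos 1: M: fault, frames {M}
pos 2: Q: fault, frames {M,Q}
pos 3: L: fault, frames {M,Q,L}
pos 4: Q: hit
pos 5: K: fault, frames {M,L,Q,K}
pos 6: M: hit
pos 7: V: fault, evict L, frames {Q,K,M,V}
pos 8: L: fault, evict Q, frames {K,M,V,L}
At position 8, page Q is evicted.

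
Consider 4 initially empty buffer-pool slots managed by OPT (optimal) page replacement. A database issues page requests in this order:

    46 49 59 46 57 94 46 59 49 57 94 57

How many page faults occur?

46 -> fault, frames [46]
49 -> fault, frames [46, 49]
59 -> fault, frames [46, 49, 59]
46 -> hit
57 -> fault, frames [46, 49, 59, 57]
94 -> fault, evict 57, frames [46, 49, 59, 94]
46 -> hit
59 -> hit
49 -> hit
57 -> fault, evict 59, frames [46, 49, 94, 57]
94 -> hit
57 -> hit
Page faults: 6.

6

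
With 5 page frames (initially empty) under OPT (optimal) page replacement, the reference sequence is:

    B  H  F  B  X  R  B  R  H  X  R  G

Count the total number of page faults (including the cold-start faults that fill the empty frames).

6

B -> miss, frames (B)
H -> miss, frames (B H)
F -> miss, frames (B H F)
B -> hit
X -> miss, frames (B H F X)
R -> miss, frames (B H F X R)
B -> hit
R -> hit
H -> hit
X -> hit
R -> hit
G -> miss, evict R, frames (B H F X G)
Page faults: 6.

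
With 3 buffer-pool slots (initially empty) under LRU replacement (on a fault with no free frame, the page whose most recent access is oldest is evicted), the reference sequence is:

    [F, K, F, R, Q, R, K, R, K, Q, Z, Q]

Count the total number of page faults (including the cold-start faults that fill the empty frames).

6

F → fault, frames [F]
K → fault, frames [F, K]
F → hit
R → fault, frames [K, F, R]
Q → fault, evict K, frames [F, R, Q]
R → hit
K → fault, evict F, frames [Q, R, K]
R → hit
K → hit
Q → hit
Z → fault, evict R, frames [K, Q, Z]
Q → hit
Page faults: 6.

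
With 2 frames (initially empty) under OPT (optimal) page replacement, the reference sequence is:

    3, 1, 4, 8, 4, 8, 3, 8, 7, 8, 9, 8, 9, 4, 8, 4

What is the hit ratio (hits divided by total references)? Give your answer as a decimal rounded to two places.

0.50

3: fault, frames [3]
1: fault, frames [3, 1]
4: fault, evict 1, frames [3, 4]
8: fault, evict 3, frames [4, 8]
4: hit
8: hit
3: fault, evict 4, frames [8, 3]
8: hit
7: fault, evict 3, frames [8, 7]
8: hit
9: fault, evict 7, frames [8, 9]
8: hit
9: hit
4: fault, evict 9, frames [8, 4]
8: hit
4: hit
Hits: 8 of 16 references → 8/16 = 0.5000.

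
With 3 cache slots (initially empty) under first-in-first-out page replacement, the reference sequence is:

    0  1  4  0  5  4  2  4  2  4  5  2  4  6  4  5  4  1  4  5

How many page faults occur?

0 -> fault, frames {0}
1 -> fault, frames {0,1}
4 -> fault, frames {0,1,4}
0 -> hit
5 -> fault, evict 0, frames {1,4,5}
4 -> hit
2 -> fault, evict 1, frames {4,5,2}
4 -> hit
2 -> hit
4 -> hit
5 -> hit
2 -> hit
4 -> hit
6 -> fault, evict 4, frames {5,2,6}
4 -> fault, evict 5, frames {2,6,4}
5 -> fault, evict 2, frames {6,4,5}
4 -> hit
1 -> fault, evict 6, frames {4,5,1}
4 -> hit
5 -> hit
Page faults: 9.

9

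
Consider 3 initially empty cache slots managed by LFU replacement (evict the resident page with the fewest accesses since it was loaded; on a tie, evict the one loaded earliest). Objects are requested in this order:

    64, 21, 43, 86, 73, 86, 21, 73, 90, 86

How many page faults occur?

7

64 → fault, frames {64}
21 → fault, frames {64,21}
43 → fault, frames {64,21,43}
86 → fault, evict 64, frames {21,43,86}
73 → fault, evict 21, frames {43,86,73}
86 → hit
21 → fault, evict 43, frames {86,73,21}
73 → hit
90 → fault, evict 21, frames {86,73,90}
86 → hit
Page faults: 7.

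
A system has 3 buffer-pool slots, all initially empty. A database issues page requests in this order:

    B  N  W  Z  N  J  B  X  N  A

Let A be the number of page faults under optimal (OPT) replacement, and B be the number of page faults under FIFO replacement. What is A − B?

Under OPT: F F F F . F . F . F → 7 faults.
Under FIFO: F F F F . F F F F F → 9 faults.
A − B = 7 − 9 = -2.

-2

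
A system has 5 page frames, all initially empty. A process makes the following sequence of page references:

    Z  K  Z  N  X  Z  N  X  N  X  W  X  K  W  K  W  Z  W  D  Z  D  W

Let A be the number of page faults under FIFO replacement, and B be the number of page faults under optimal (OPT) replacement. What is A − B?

Under FIFO: F F . F F . . . . . F . . . . . . . F F . . → 7 faults.
Under OPT: F F . F F . . . . . F . . . . . . . F . . . → 6 faults.
A − B = 7 − 6 = 1.

1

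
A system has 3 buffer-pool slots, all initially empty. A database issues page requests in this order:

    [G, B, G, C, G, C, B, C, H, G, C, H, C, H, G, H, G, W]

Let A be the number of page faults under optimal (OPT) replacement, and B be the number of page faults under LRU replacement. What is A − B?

Under OPT: F F . F . . . . F . . . . . . . . F → 5 faults.
Under LRU: F F . F . . . . F F . . . . . . . F → 6 faults.
A − B = 5 − 6 = -1.

-1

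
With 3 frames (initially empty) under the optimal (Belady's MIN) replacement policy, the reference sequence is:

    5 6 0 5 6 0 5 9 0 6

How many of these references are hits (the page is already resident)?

5: miss, frames {5}
6: miss, frames {5,6}
0: miss, frames {5,6,0}
5: hit
6: hit
0: hit
5: hit
9: miss, evict 5, frames {6,0,9}
0: hit
6: hit
Hits: 6.

6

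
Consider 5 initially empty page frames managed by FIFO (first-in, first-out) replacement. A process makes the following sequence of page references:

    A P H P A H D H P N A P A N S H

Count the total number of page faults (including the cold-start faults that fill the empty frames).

6

A -> miss, frames {A}
P -> miss, frames {A,P}
H -> miss, frames {A,P,H}
P -> hit
A -> hit
H -> hit
D -> miss, frames {A,P,H,D}
H -> hit
P -> hit
N -> miss, frames {A,P,H,D,N}
A -> hit
P -> hit
A -> hit
N -> hit
S -> miss, evict A, frames {P,H,D,N,S}
H -> hit
Page faults: 6.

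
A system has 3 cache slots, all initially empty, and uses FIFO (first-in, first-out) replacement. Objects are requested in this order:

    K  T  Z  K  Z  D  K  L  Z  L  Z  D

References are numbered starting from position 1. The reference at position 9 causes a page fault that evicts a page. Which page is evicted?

D

pos 1: K: miss, frames [K]
pos 2: T: miss, frames [K, T]
pos 3: Z: miss, frames [K, T, Z]
pos 4: K: hit
pos 5: Z: hit
pos 6: D: miss, evict K, frames [T, Z, D]
pos 7: K: miss, evict T, frames [Z, D, K]
pos 8: L: miss, evict Z, frames [D, K, L]
pos 9: Z: miss, evict D, frames [K, L, Z]
At position 9, page D is evicted.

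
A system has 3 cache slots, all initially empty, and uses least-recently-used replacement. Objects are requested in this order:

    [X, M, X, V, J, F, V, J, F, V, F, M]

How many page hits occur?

6

X: miss, frames (X)
M: miss, frames (X M)
X: hit
V: miss, frames (M X V)
J: miss, evict M, frames (X V J)
F: miss, evict X, frames (V J F)
V: hit
J: hit
F: hit
V: hit
F: hit
M: miss, evict J, frames (V F M)
Hits: 6.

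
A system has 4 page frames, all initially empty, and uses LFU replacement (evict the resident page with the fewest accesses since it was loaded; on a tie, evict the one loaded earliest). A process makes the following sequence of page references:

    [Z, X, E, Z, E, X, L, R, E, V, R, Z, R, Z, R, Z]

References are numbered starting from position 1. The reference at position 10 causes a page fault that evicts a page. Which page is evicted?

R

pos 1: Z: fault, frames (Z)
pos 2: X: fault, frames (Z X)
pos 3: E: fault, frames (Z X E)
pos 4: Z: hit
pos 5: E: hit
pos 6: X: hit
pos 7: L: fault, frames (Z X E L)
pos 8: R: fault, evict L, frames (Z X E R)
pos 9: E: hit
pos 10: V: fault, evict R, frames (Z X E V)
At position 10, page R is evicted.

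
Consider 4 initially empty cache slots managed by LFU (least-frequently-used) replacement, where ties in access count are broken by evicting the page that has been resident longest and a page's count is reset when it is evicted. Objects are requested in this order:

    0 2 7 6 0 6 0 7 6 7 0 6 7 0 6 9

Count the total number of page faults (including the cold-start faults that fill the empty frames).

5

0 -> fault, frames [0]
2 -> fault, frames [0, 2]
7 -> fault, frames [0, 2, 7]
6 -> fault, frames [0, 2, 7, 6]
0 -> hit
6 -> hit
0 -> hit
7 -> hit
6 -> hit
7 -> hit
0 -> hit
6 -> hit
7 -> hit
0 -> hit
6 -> hit
9 -> fault, evict 2, frames [0, 7, 6, 9]
Page faults: 5.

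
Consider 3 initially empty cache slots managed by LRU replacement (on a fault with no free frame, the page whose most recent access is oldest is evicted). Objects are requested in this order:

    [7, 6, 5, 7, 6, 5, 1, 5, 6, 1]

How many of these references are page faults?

4

7 -> miss, frames [7]
6 -> miss, frames [7, 6]
5 -> miss, frames [7, 6, 5]
7 -> hit
6 -> hit
5 -> hit
1 -> miss, evict 7, frames [6, 5, 1]
5 -> hit
6 -> hit
1 -> hit
Page faults: 4.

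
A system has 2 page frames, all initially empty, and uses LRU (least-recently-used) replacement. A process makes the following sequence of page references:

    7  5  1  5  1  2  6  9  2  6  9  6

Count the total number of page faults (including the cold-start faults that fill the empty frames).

7 -> miss, frames (7)
5 -> miss, frames (7 5)
1 -> miss, evict 7, frames (5 1)
5 -> hit
1 -> hit
2 -> miss, evict 5, frames (1 2)
6 -> miss, evict 1, frames (2 6)
9 -> miss, evict 2, frames (6 9)
2 -> miss, evict 6, frames (9 2)
6 -> miss, evict 9, frames (2 6)
9 -> miss, evict 2, frames (6 9)
6 -> hit
Page faults: 9.

9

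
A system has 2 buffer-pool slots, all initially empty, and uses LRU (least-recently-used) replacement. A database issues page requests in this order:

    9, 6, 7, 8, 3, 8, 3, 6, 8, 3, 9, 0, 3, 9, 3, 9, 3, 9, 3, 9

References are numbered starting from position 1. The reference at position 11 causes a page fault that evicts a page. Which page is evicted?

pos 1: 9 -> fault, frames [9]
pos 2: 6 -> fault, frames [9, 6]
pos 3: 7 -> fault, evict 9, frames [6, 7]
pos 4: 8 -> fault, evict 6, frames [7, 8]
pos 5: 3 -> fault, evict 7, frames [8, 3]
pos 6: 8 -> hit
pos 7: 3 -> hit
pos 8: 6 -> fault, evict 8, frames [3, 6]
pos 9: 8 -> fault, evict 3, frames [6, 8]
pos 10: 3 -> fault, evict 6, frames [8, 3]
pos 11: 9 -> fault, evict 8, frames [3, 9]
At position 11, page 8 is evicted.

8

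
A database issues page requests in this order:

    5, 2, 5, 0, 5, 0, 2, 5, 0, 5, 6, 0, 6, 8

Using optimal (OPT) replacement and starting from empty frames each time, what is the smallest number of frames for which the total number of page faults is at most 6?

f=1: 14 faults
f=2: 7 faults
f=3: 5 faults
f=4: 5 faults
f=5: 5 faults
Smallest f with faults ≤ 6 is 3.

3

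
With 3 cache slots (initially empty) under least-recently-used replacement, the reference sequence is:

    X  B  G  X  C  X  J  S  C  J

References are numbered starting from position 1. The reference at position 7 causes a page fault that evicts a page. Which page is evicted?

G

pos 1: X -> miss, frames (X)
pos 2: B -> miss, frames (X B)
pos 3: G -> miss, frames (X B G)
pos 4: X -> hit
pos 5: C -> miss, evict B, frames (G X C)
pos 6: X -> hit
pos 7: J -> miss, evict G, frames (C X J)
At position 7, page G is evicted.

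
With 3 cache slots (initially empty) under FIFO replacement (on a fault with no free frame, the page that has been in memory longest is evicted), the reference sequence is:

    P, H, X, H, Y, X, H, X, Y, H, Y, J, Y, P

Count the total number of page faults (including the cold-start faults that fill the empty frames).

P: miss, frames {P}
H: miss, frames {P,H}
X: miss, frames {P,H,X}
H: hit
Y: miss, evict P, frames {H,X,Y}
X: hit
H: hit
X: hit
Y: hit
H: hit
Y: hit
J: miss, evict H, frames {X,Y,J}
Y: hit
P: miss, evict X, frames {Y,J,P}
Page faults: 6.

6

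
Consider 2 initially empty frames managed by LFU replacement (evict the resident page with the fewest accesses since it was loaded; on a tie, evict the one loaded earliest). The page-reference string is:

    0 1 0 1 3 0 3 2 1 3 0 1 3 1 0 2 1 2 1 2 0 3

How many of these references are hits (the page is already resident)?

9

0 -> miss, frames (0)
1 -> miss, frames (0 1)
0 -> hit
1 -> hit
3 -> miss, evict 0, frames (1 3)
0 -> miss, evict 3, frames (1 0)
3 -> miss, evict 0, frames (1 3)
2 -> miss, evict 3, frames (1 2)
1 -> hit
3 -> miss, evict 2, frames (1 3)
0 -> miss, evict 3, frames (1 0)
1 -> hit
3 -> miss, evict 0, frames (1 3)
1 -> hit
0 -> miss, evict 3, frames (1 0)
2 -> miss, evict 0, frames (1 2)
1 -> hit
2 -> hit
1 -> hit
2 -> hit
0 -> miss, evict 2, frames (1 0)
3 -> miss, evict 0, frames (1 3)
Hits: 9.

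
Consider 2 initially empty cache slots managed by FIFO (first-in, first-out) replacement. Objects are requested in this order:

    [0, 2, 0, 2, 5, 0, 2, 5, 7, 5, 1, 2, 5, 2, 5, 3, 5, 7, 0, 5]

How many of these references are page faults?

0 -> fault, frames {0}
2 -> fault, frames {0,2}
0 -> hit
2 -> hit
5 -> fault, evict 0, frames {2,5}
0 -> fault, evict 2, frames {5,0}
2 -> fault, evict 5, frames {0,2}
5 -> fault, evict 0, frames {2,5}
7 -> fault, evict 2, frames {5,7}
5 -> hit
1 -> fault, evict 5, frames {7,1}
2 -> fault, evict 7, frames {1,2}
5 -> fault, evict 1, frames {2,5}
2 -> hit
5 -> hit
3 -> fault, evict 2, frames {5,3}
5 -> hit
7 -> fault, evict 5, frames {3,7}
0 -> fault, evict 3, frames {7,0}
5 -> fault, evict 7, frames {0,5}
Page faults: 14.

14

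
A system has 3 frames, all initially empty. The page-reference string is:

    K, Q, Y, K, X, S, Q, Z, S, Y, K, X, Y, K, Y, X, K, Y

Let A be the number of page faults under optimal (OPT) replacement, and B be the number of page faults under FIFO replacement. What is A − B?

Under OPT: F F F . F F . F . . F F . . . . . . → 8 faults.
Under FIFO: F F F . F F F F . F F F . . . . . . → 10 faults.
A − B = 8 − 10 = -2.

-2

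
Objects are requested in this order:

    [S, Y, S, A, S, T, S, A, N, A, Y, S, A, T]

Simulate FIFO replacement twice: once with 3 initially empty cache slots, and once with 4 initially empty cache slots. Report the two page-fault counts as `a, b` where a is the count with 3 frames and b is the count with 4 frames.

10, 6

3 frames: F F . F . F F . F F F F . F → 10 faults.
4 frames: F F . F . F . . F . . F . . → 6 faults.
6 < 10: adding a frame reduced faults, as is typical.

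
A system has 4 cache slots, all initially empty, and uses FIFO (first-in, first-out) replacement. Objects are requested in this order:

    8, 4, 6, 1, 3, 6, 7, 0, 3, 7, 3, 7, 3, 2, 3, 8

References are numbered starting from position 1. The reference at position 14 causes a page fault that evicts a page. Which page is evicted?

pos 1: 8: fault, frames [8]
pos 2: 4: fault, frames [8, 4]
pos 3: 6: fault, frames [8, 4, 6]
pos 4: 1: fault, frames [8, 4, 6, 1]
pos 5: 3: fault, evict 8, frames [4, 6, 1, 3]
pos 6: 6: hit
pos 7: 7: fault, evict 4, frames [6, 1, 3, 7]
pos 8: 0: fault, evict 6, frames [1, 3, 7, 0]
pos 9: 3: hit
pos 10: 7: hit
pos 11: 3: hit
pos 12: 7: hit
pos 13: 3: hit
pos 14: 2: fault, evict 1, frames [3, 7, 0, 2]
At position 14, page 1 is evicted.

1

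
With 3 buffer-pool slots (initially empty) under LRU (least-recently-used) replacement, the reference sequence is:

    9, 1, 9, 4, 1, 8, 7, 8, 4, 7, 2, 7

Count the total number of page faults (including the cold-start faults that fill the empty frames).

9: miss, frames [9]
1: miss, frames [9, 1]
9: hit
4: miss, frames [1, 9, 4]
1: hit
8: miss, evict 9, frames [4, 1, 8]
7: miss, evict 4, frames [1, 8, 7]
8: hit
4: miss, evict 1, frames [7, 8, 4]
7: hit
2: miss, evict 8, frames [4, 7, 2]
7: hit
Page faults: 7.

7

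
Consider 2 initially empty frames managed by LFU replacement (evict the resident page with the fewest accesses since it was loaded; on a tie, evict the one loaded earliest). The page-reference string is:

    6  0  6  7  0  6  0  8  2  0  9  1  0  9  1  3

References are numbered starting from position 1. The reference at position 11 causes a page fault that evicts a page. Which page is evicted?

0

pos 1: 6 → miss, frames {6}
pos 2: 0 → miss, frames {6,0}
pos 3: 6 → hit
pos 4: 7 → miss, evict 0, frames {6,7}
pos 5: 0 → miss, evict 7, frames {6,0}
pos 6: 6 → hit
pos 7: 0 → hit
pos 8: 8 → miss, evict 0, frames {6,8}
pos 9: 2 → miss, evict 8, frames {6,2}
pos 10: 0 → miss, evict 2, frames {6,0}
pos 11: 9 → miss, evict 0, frames {6,9}
At position 11, page 0 is evicted.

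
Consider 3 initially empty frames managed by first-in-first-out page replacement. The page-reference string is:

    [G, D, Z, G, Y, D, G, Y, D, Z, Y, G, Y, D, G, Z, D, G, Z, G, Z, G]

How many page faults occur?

G: fault, frames [G]
D: fault, frames [G, D]
Z: fault, frames [G, D, Z]
G: hit
Y: fault, evict G, frames [D, Z, Y]
D: hit
G: fault, evict D, frames [Z, Y, G]
Y: hit
D: fault, evict Z, frames [Y, G, D]
Z: fault, evict Y, frames [G, D, Z]
Y: fault, evict G, frames [D, Z, Y]
G: fault, evict D, frames [Z, Y, G]
Y: hit
D: fault, evict Z, frames [Y, G, D]
G: hit
Z: fault, evict Y, frames [G, D, Z]
D: hit
G: hit
Z: hit
G: hit
Z: hit
G: hit
Page faults: 11.

11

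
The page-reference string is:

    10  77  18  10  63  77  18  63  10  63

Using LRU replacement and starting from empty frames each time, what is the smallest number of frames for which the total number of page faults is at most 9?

f=1: 10 faults
f=2: 9 faults
f=3: 7 faults
f=4: 4 faults
Smallest f with faults ≤ 9 is 2.

2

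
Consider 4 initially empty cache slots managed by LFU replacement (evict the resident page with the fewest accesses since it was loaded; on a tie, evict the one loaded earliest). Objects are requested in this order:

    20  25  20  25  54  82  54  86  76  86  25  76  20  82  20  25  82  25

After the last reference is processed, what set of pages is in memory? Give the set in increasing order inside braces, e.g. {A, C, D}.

20 → fault, frames [20]
25 → fault, frames [20, 25]
20 → hit
25 → hit
54 → fault, frames [20, 25, 54]
82 → fault, frames [20, 25, 54, 82]
54 → hit
86 → fault, evict 82, frames [20, 25, 54, 86]
76 → fault, evict 86, frames [20, 25, 54, 76]
86 → fault, evict 76, frames [20, 25, 54, 86]
25 → hit
76 → fault, evict 86, frames [20, 25, 54, 76]
20 → hit
82 → fault, evict 76, frames [20, 25, 54, 82]
20 → hit
25 → hit
82 → hit
25 → hit

{20, 25, 54, 82}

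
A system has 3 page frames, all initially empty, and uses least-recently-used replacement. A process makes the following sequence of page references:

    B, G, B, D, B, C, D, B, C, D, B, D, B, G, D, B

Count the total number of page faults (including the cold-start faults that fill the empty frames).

5

B -> miss, frames {B}
G -> miss, frames {B,G}
B -> hit
D -> miss, frames {G,B,D}
B -> hit
C -> miss, evict G, frames {D,B,C}
D -> hit
B -> hit
C -> hit
D -> hit
B -> hit
D -> hit
B -> hit
G -> miss, evict C, frames {D,B,G}
D -> hit
B -> hit
Page faults: 5.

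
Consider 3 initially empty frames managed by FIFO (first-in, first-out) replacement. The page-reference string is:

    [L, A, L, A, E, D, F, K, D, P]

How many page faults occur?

7

L: fault, frames {L}
A: fault, frames {L,A}
L: hit
A: hit
E: fault, frames {L,A,E}
D: fault, evict L, frames {A,E,D}
F: fault, evict A, frames {E,D,F}
K: fault, evict E, frames {D,F,K}
D: hit
P: fault, evict D, frames {F,K,P}
Page faults: 7.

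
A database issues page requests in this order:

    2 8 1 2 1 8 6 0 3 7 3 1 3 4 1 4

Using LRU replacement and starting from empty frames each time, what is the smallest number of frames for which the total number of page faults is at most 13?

f=1: 16 faults
f=2: 12 faults
f=3: 9 faults
f=4: 9 faults
f=5: 9 faults
f=6: 8 faults
f=7: 8 faults
f=8: 8 faults
Smallest f with faults ≤ 13 is 2.

2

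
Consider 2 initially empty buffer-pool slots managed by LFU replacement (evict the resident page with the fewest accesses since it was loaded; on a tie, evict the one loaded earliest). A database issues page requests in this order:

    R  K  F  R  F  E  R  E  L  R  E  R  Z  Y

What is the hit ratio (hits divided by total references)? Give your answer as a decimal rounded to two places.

R → miss, frames [R]
K → miss, frames [R, K]
F → miss, evict R, frames [K, F]
R → miss, evict K, frames [F, R]
F → hit
E → miss, evict R, frames [F, E]
R → miss, evict E, frames [F, R]
E → miss, evict R, frames [F, E]
L → miss, evict E, frames [F, L]
R → miss, evict L, frames [F, R]
E → miss, evict R, frames [F, E]
R → miss, evict E, frames [F, R]
Z → miss, evict R, frames [F, Z]
Y → miss, evict Z, frames [F, Y]
Hits: 1 of 14 references → 1/14 = 0.0714.

0.07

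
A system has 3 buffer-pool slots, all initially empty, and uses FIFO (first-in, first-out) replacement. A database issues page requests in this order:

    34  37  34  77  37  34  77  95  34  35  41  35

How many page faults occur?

7

34 → fault, frames (34)
37 → fault, frames (34 37)
34 → hit
77 → fault, frames (34 37 77)
37 → hit
34 → hit
77 → hit
95 → fault, evict 34, frames (37 77 95)
34 → fault, evict 37, frames (77 95 34)
35 → fault, evict 77, frames (95 34 35)
41 → fault, evict 95, frames (34 35 41)
35 → hit
Page faults: 7.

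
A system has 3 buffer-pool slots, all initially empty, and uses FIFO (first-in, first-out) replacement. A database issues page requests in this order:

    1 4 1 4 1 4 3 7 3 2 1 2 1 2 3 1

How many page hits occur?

9

1 -> miss, frames (1)
4 -> miss, frames (1 4)
1 -> hit
4 -> hit
1 -> hit
4 -> hit
3 -> miss, frames (1 4 3)
7 -> miss, evict 1, frames (4 3 7)
3 -> hit
2 -> miss, evict 4, frames (3 7 2)
1 -> miss, evict 3, frames (7 2 1)
2 -> hit
1 -> hit
2 -> hit
3 -> miss, evict 7, frames (2 1 3)
1 -> hit
Hits: 9.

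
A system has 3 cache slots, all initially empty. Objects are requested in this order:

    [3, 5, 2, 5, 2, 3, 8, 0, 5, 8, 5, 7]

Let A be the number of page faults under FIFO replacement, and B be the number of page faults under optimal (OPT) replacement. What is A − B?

1

Under FIFO: F F F . . . F F F . . F → 7 faults.
Under OPT: F F F . . . F F . . . F → 6 faults.
A − B = 7 − 6 = 1.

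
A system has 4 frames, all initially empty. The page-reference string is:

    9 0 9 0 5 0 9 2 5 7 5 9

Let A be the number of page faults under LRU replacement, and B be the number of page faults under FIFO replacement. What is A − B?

Under LRU: F F . . F . . F . F . . → 5 faults.
Under FIFO: F F . . F . . F . F . F → 6 faults.
A − B = 5 − 6 = -1.

-1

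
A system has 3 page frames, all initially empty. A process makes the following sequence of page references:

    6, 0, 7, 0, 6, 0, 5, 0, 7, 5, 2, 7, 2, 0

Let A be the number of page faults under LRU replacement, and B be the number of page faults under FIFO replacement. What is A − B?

1

Under LRU: F F F . . . F . F . F . . F → 7 faults.
Under FIFO: F F F . . . F . . . F . . F → 6 faults.
A − B = 7 − 6 = 1.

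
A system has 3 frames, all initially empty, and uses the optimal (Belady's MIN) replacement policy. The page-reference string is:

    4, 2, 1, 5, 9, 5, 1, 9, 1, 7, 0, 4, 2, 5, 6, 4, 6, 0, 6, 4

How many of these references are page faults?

4: miss, frames {4}
2: miss, frames {4,2}
1: miss, frames {4,2,1}
5: miss, evict 2, frames {4,1,5}
9: miss, evict 4, frames {1,5,9}
5: hit
1: hit
9: hit
1: hit
7: miss, evict 9, frames {1,5,7}
0: miss, evict 7, frames {1,5,0}
4: miss, evict 1, frames {5,0,4}
2: miss, evict 0, frames {5,4,2}
5: hit
6: miss, evict 2, frames {5,4,6}
4: hit
6: hit
0: miss, evict 5, frames {4,6,0}
6: hit
4: hit
Page faults: 11.

11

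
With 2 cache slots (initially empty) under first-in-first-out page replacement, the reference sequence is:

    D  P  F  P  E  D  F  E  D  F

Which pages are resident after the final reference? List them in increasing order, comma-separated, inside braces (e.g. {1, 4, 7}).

{D, F}

D: fault, frames {D}
P: fault, frames {D,P}
F: fault, evict D, frames {P,F}
P: hit
E: fault, evict P, frames {F,E}
D: fault, evict F, frames {E,D}
F: fault, evict E, frames {D,F}
E: fault, evict D, frames {F,E}
D: fault, evict F, frames {E,D}
F: fault, evict E, frames {D,F}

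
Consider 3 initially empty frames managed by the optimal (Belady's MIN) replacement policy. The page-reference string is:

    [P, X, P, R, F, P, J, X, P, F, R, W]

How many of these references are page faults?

8

P: miss, frames (P)
X: miss, frames (P X)
P: hit
R: miss, frames (P X R)
F: miss, evict R, frames (P X F)
P: hit
J: miss, evict F, frames (P X J)
X: hit
P: hit
F: miss, evict J, frames (P X F)
R: miss, evict F, frames (P X R)
W: miss, evict R, frames (P X W)
Page faults: 8.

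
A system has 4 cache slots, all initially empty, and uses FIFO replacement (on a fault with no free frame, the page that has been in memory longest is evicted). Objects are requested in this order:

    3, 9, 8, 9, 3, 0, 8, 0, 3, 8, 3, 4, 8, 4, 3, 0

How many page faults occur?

3: fault, frames {3}
9: fault, frames {3,9}
8: fault, frames {3,9,8}
9: hit
3: hit
0: fault, frames {3,9,8,0}
8: hit
0: hit
3: hit
8: hit
3: hit
4: fault, evict 3, frames {9,8,0,4}
8: hit
4: hit
3: fault, evict 9, frames {8,0,4,3}
0: hit
Page faults: 6.

6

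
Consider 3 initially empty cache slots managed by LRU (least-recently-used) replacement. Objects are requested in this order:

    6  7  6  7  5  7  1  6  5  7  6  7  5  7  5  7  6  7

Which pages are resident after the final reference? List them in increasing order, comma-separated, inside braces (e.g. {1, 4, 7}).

6 → miss, frames (6)
7 → miss, frames (6 7)
6 → hit
7 → hit
5 → miss, frames (6 7 5)
7 → hit
1 → miss, evict 6, frames (5 7 1)
6 → miss, evict 5, frames (7 1 6)
5 → miss, evict 7, frames (1 6 5)
7 → miss, evict 1, frames (6 5 7)
6 → hit
7 → hit
5 → hit
7 → hit
5 → hit
7 → hit
6 → hit
7 → hit

{5, 6, 7}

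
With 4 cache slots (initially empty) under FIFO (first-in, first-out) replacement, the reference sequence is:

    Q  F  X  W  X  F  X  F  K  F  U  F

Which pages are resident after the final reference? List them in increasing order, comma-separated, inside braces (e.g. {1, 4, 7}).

Q: fault, frames [Q]
F: fault, frames [Q, F]
X: fault, frames [Q, F, X]
W: fault, frames [Q, F, X, W]
X: hit
F: hit
X: hit
F: hit
K: fault, evict Q, frames [F, X, W, K]
F: hit
U: fault, evict F, frames [X, W, K, U]
F: fault, evict X, frames [W, K, U, F]

{F, K, U, W}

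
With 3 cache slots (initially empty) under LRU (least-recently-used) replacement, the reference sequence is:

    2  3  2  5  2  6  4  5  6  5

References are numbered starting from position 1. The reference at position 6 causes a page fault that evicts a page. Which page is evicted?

pos 1: 2 -> miss, frames {2}
pos 2: 3 -> miss, frames {2,3}
pos 3: 2 -> hit
pos 4: 5 -> miss, frames {3,2,5}
pos 5: 2 -> hit
pos 6: 6 -> miss, evict 3, frames {5,2,6}
At position 6, page 3 is evicted.

3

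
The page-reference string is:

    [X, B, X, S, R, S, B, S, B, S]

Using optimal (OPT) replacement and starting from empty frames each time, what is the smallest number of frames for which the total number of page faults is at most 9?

f=1: 10 faults
f=2: 5 faults
f=3: 4 faults
f=4: 4 faults
Smallest f with faults ≤ 9 is 2.

2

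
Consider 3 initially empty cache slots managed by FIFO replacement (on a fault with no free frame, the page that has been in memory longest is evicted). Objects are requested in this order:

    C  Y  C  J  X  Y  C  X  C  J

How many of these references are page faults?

5

C -> miss, frames {C}
Y -> miss, frames {C,Y}
C -> hit
J -> miss, frames {C,Y,J}
X -> miss, evict C, frames {Y,J,X}
Y -> hit
C -> miss, evict Y, frames {J,X,C}
X -> hit
C -> hit
J -> hit
Page faults: 5.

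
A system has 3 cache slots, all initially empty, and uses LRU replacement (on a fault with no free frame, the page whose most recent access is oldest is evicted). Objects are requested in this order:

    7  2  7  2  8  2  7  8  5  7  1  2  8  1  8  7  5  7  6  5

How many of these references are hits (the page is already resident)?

10

7: fault, frames [7]
2: fault, frames [7, 2]
7: hit
2: hit
8: fault, frames [7, 2, 8]
2: hit
7: hit
8: hit
5: fault, evict 2, frames [7, 8, 5]
7: hit
1: fault, evict 8, frames [5, 7, 1]
2: fault, evict 5, frames [7, 1, 2]
8: fault, evict 7, frames [1, 2, 8]
1: hit
8: hit
7: fault, evict 2, frames [1, 8, 7]
5: fault, evict 1, frames [8, 7, 5]
7: hit
6: fault, evict 8, frames [5, 7, 6]
5: hit
Hits: 10.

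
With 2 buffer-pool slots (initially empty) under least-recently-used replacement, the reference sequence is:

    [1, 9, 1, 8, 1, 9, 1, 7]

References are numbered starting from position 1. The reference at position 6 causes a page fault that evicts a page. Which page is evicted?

8

pos 1: 1 -> miss, frames (1)
pos 2: 9 -> miss, frames (1 9)
pos 3: 1 -> hit
pos 4: 8 -> miss, evict 9, frames (1 8)
pos 5: 1 -> hit
pos 6: 9 -> miss, evict 8, frames (1 9)
At position 6, page 8 is evicted.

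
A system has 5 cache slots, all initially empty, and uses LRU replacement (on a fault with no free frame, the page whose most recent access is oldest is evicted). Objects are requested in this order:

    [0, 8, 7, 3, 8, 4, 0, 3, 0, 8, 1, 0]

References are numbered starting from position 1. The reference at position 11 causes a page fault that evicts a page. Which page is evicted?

pos 1: 0 -> fault, frames [0]
pos 2: 8 -> fault, frames [0, 8]
pos 3: 7 -> fault, frames [0, 8, 7]
pos 4: 3 -> fault, frames [0, 8, 7, 3]
pos 5: 8 -> hit
pos 6: 4 -> fault, frames [0, 7, 3, 8, 4]
pos 7: 0 -> hit
pos 8: 3 -> hit
pos 9: 0 -> hit
pos 10: 8 -> hit
pos 11: 1 -> fault, evict 7, frames [4, 3, 0, 8, 1]
At position 11, page 7 is evicted.

7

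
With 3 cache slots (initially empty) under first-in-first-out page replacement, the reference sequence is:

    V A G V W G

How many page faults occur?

4

V → miss, frames [V]
A → miss, frames [V, A]
G → miss, frames [V, A, G]
V → hit
W → miss, evict V, frames [A, G, W]
G → hit
Page faults: 4.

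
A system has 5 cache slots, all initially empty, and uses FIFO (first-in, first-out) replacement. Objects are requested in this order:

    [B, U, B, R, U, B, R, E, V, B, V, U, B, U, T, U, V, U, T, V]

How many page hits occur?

B → fault, frames {B}
U → fault, frames {B,U}
B → hit
R → fault, frames {B,U,R}
U → hit
B → hit
R → hit
E → fault, frames {B,U,R,E}
V → fault, frames {B,U,R,E,V}
B → hit
V → hit
U → hit
B → hit
U → hit
T → fault, evict B, frames {U,R,E,V,T}
U → hit
V → hit
U → hit
T → hit
V → hit
Hits: 14.

14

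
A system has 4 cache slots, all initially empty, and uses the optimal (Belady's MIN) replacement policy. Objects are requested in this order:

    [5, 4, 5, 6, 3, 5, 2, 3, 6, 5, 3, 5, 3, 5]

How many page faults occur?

5: miss, frames (5)
4: miss, frames (5 4)
5: hit
6: miss, frames (5 4 6)
3: miss, frames (5 4 6 3)
5: hit
2: miss, evict 4, frames (5 6 3 2)
3: hit
6: hit
5: hit
3: hit
5: hit
3: hit
5: hit
Page faults: 5.

5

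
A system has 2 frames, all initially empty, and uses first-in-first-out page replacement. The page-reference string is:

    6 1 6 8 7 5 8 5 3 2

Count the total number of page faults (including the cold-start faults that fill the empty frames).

6: miss, frames [6]
1: miss, frames [6, 1]
6: hit
8: miss, evict 6, frames [1, 8]
7: miss, evict 1, frames [8, 7]
5: miss, evict 8, frames [7, 5]
8: miss, evict 7, frames [5, 8]
5: hit
3: miss, evict 5, frames [8, 3]
2: miss, evict 8, frames [3, 2]
Page faults: 8.

8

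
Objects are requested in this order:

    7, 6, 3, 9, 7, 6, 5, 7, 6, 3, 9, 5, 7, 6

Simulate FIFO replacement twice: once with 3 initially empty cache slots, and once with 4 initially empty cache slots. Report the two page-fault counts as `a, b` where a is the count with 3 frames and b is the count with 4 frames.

11, 12

3 frames: F F F F F F F . . F F . F F → 11 faults.
4 frames: F F F F . . F F F F F F F F → 12 faults.
12 > 11: adding a frame increased faults — Belady's anomaly.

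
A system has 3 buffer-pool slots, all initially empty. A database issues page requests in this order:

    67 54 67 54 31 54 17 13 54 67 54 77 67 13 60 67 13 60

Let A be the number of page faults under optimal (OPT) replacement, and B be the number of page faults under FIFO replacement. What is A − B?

-4

Under OPT: F F . . F . F F . . . F . . F . . . → 7 faults.
Under FIFO: F F . . F . F F F F . F . F F F . . → 11 faults.
A − B = 7 − 11 = -4.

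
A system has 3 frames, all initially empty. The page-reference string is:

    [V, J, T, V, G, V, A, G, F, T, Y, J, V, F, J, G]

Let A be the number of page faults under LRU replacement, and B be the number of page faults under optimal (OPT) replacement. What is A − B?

Under LRU: F F F . F . F . F F F F F F . F → 12 faults.
Under OPT: F F F . F . F . F . F F F . . F → 10 faults.
A − B = 12 − 10 = 2.

2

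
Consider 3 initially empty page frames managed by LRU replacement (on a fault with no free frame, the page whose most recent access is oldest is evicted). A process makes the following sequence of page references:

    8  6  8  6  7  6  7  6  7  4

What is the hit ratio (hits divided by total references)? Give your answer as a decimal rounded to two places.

0.60

8: fault, frames {8}
6: fault, frames {8,6}
8: hit
6: hit
7: fault, frames {8,6,7}
6: hit
7: hit
6: hit
7: hit
4: fault, evict 8, frames {6,7,4}
Hits: 6 of 10 references → 6/10 = 0.6000.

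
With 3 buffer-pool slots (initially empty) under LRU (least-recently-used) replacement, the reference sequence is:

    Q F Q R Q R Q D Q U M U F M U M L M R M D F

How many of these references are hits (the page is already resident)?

Q -> fault, frames {Q}
F -> fault, frames {Q,F}
Q -> hit
R -> fault, frames {F,Q,R}
Q -> hit
R -> hit
Q -> hit
D -> fault, evict F, frames {R,Q,D}
Q -> hit
U -> fault, evict R, frames {D,Q,U}
M -> fault, evict D, frames {Q,U,M}
U -> hit
F -> fault, evict Q, frames {M,U,F}
M -> hit
U -> hit
M -> hit
L -> fault, evict F, frames {U,M,L}
M -> hit
R -> fault, evict U, frames {L,M,R}
M -> hit
D -> fault, evict L, frames {R,M,D}
F -> fault, evict R, frames {M,D,F}
Hits: 11.

11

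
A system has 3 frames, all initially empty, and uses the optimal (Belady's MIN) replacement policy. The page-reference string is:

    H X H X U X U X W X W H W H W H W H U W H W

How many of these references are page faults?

H → fault, frames [H]
X → fault, frames [H, X]
H → hit
X → hit
U → fault, frames [H, X, U]
X → hit
U → hit
X → hit
W → fault, evict U, frames [H, X, W]
X → hit
W → hit
H → hit
W → hit
H → hit
W → hit
H → hit
W → hit
H → hit
U → fault, evict X, frames [H, W, U]
W → hit
H → hit
W → hit
Page faults: 5.

5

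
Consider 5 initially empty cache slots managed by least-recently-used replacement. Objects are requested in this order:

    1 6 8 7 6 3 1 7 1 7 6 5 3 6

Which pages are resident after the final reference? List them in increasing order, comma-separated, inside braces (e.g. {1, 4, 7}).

{1, 3, 5, 6, 7}

1: miss, frames [1]
6: miss, frames [1, 6]
8: miss, frames [1, 6, 8]
7: miss, frames [1, 6, 8, 7]
6: hit
3: miss, frames [1, 8, 7, 6, 3]
1: hit
7: hit
1: hit
7: hit
6: hit
5: miss, evict 8, frames [3, 1, 7, 6, 5]
3: hit
6: hit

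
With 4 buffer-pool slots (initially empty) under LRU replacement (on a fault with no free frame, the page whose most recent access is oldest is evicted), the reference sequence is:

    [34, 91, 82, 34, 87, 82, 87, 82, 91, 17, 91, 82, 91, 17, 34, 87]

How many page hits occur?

34: miss, frames [34]
91: miss, frames [34, 91]
82: miss, frames [34, 91, 82]
34: hit
87: miss, frames [91, 82, 34, 87]
82: hit
87: hit
82: hit
91: hit
17: miss, evict 34, frames [87, 82, 91, 17]
91: hit
82: hit
91: hit
17: hit
34: miss, evict 87, frames [82, 91, 17, 34]
87: miss, evict 82, frames [91, 17, 34, 87]
Hits: 9.

9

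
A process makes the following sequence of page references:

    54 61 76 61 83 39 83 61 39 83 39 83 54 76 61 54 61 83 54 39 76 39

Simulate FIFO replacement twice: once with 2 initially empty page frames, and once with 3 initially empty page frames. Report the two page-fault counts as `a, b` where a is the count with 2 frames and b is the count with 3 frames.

2 frames: F F F . F F . F . F F . F F F F . F . F F . → 15 faults.
3 frames: F F F . F F . F . . . . F F . . . F . F . . → 10 faults.
10 < 15: adding a frame reduced faults, as is typical.

15, 10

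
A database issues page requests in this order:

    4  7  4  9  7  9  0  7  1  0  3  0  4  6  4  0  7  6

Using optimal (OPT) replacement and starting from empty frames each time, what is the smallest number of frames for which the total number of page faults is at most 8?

3

f=1: 18 faults
f=2: 10 faults
f=3: 8 faults
f=4: 7 faults
f=5: 7 faults
f=6: 7 faults
f=7: 7 faults
Smallest f with faults ≤ 8 is 3.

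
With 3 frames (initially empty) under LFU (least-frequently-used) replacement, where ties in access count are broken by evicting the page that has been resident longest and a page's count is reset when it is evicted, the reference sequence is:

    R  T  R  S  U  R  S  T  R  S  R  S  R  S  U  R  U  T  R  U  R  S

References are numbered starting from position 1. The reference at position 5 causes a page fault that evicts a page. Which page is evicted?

T

pos 1: R: miss, frames (R)
pos 2: T: miss, frames (R T)
pos 3: R: hit
pos 4: S: miss, frames (R T S)
pos 5: U: miss, evict T, frames (R S U)
At position 5, page T is evicted.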